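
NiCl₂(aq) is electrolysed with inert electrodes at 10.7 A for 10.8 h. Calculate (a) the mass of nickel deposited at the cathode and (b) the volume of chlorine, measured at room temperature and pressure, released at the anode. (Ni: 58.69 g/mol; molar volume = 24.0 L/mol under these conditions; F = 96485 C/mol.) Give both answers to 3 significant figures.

127 g Ni; 51.7 L Cl₂

Q = 10.7 × 38880 = 4.160×10^5 C; n(e⁻) = 4.160×10^5 / 96485 = 4.312 mol
Cathode: Ni²⁺ + 2e⁻ → Ni → n(Ni) = 4.312/2 = 2.156 mol → 127 g
Anode: 2Cl⁻ → Cl₂ + 2e⁻ → n(Cl₂) = 4.312/2 = 2.156 mol → 51.7 L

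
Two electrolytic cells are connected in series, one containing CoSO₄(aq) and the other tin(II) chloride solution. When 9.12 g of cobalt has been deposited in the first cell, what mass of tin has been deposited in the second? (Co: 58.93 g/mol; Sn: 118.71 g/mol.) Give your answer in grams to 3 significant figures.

n(Co) = 9.12 / 58.93 = 0.1548 mol
Co²⁺ + 2e⁻ → Co, so n(e⁻) = 2 × 0.1548 = 0.3096 mol
Same current for the same time ⇒ same n(e⁻) = 0.3096 mol in both cells.
Sn²⁺ + 2e⁻ → Sn, so n(Sn) = 0.3096 / 2 = 0.1548 mol
m(Sn) = 0.1548 × 118.71 = 18.4 g

18.4 g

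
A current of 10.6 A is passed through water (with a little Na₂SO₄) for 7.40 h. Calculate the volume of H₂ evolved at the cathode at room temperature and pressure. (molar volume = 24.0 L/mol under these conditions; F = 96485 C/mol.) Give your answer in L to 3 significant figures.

Q = 10.6 A × 26640 s = 2.824×10^5 C
n(e⁻) = Q/F = 2.824×10^5/96485 = 2.927 mol
2H⁺ + 2e⁻ → H₂, so n(H₂) = 2.927 / 2 = 1.464 mol
V = 1.464 × 24.0 = 35.14 L

35.1 L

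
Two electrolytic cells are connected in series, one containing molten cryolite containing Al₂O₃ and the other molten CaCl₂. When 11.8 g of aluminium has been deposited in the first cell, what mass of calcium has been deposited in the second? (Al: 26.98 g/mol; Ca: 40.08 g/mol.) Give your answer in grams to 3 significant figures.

26.3 g

n(Al) = 11.8 / 26.98 = 0.4374 mol
Al³⁺ + 3e⁻ → Al, so n(e⁻) = 3 × 0.4374 = 1.312 mol
Same current for the same time ⇒ same n(e⁻) = 1.312 mol in both cells.
Ca²⁺ + 2e⁻ → Ca, so n(Ca) = 1.312 / 2 = 0.6560 mol
m(Ca) = 0.6560 × 40.08 = 26.3 g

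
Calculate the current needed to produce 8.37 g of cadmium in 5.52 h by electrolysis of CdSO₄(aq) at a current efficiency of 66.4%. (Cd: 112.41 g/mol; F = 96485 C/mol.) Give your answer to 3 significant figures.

n(Cd) = 8.37 / 112.41 = 0.07446 mol
Cd²⁺ + 2e⁻ → Cd, so n(e⁻) = 2 × 0.07446 = 0.1489 mol
Q = 0.1489 × 96485 / 0.664 = 21640 C
I = Q / t = 21640 / 19872 s = 1.09 A

1.09 A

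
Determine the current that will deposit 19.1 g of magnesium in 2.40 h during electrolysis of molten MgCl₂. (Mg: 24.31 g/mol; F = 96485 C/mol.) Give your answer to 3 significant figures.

n(Mg) = 19.1 / 24.31 = 0.7857 mol
Mg²⁺ + 2e⁻ → Mg, so n(e⁻) = 2 × 0.7857 = 1.571 mol
Q = 1.571 × 96485 = 1.516×10^5 C
I = Q / t = 1.516×10^5 / 8640 s = 17.5 A

17.5 A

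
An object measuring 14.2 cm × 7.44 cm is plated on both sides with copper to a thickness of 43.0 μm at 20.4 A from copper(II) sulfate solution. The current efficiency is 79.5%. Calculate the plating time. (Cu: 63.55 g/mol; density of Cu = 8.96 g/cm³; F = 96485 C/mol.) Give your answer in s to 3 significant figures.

1520 s

Plated area = 2 × 14.2 × 7.44 = 211.3 cm²
Volume = 211.3 × 43.0×10⁻⁴ cm = 0.9086 cm³
m(Cu) = 0.9086 × 8.96 = 8.141 g
n(Cu) = 8.141 / 63.55 = 0.1281 mol; n(e⁻) = 2 × 0.1281 = 0.2562 mol
Q = 0.2562 × 96485 / 0.795 = 31090 C
t = 31090 / 20.4 = 1524 s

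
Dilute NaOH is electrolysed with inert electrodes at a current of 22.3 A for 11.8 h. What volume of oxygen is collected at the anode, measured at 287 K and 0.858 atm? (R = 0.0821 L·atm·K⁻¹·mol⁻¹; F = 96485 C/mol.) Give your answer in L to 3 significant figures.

Q = It = 22.3 × 42480 = 9.473×10^5 C
n(e⁻) = 9.473×10^5 / 96485 = 9.818 mol
2H₂O → O₂ + 4H⁺ + 4e⁻, so n(O₂) = 9.818 / 4 = 2.455 mol
V = nRT/P = 2.455 × 0.0821 × 287 / 0.858 = 67.42 L

67.4 L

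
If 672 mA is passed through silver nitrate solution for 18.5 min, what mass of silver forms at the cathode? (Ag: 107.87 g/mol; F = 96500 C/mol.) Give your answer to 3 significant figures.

Q = It = 0.672 × 1110 = 745.9 C
n(e⁻) = Q/F = 745.9/96500 = 0.007730 mol
Ag⁺ + e⁻ → Ag, so n(Ag) = 0.007730 mol
m = 0.007730 × 107.87 = 0.834 g

0.834 g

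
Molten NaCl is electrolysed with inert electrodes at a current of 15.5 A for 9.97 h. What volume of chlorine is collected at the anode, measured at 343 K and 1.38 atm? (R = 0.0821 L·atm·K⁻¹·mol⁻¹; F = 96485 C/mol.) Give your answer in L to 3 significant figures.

58.8 L

Q = 15.5 A × 35892 s = 5.563×10^5 C
n(e⁻) = Q/F = 5.563×10^5/96485 = 5.766 mol
2Cl⁻ → Cl₂ + 2e⁻, so n(Cl₂) = 5.766 / 2 = 2.883 mol
V = nRT/P = 2.883 × 0.0821 × 343 / 1.38 = 58.83 L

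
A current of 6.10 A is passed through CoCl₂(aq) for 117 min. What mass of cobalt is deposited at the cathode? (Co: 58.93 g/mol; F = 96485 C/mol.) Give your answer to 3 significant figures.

13.1 g

Q = It = 6.10 × 7020 = 42820 C
n(e⁻) = Q/F = 42820/96485 = 0.4438 mol
Co²⁺ + 2e⁻ → Co, so n(Co) = 0.4438 / 2 = 0.2219 mol
m = 0.2219 × 58.93 = 13.1 g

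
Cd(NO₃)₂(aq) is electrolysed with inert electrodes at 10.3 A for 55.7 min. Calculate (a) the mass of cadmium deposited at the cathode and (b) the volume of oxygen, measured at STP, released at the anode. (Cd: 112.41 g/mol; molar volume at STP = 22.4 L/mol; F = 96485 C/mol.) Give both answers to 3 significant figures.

20.1 g Cd; 2.00 L O₂

Q = 10.3 × 3342 = 34420 C; n(e⁻) = 34420 / 96485 = 0.3567 mol
Cathode: Cd²⁺ + 2e⁻ → Cd → n(Cd) = 0.3567/2 = 0.1784 mol → 20.1 g
Anode: 2H₂O → O₂ + 4H⁺ + 4e⁻ → n(O₂) = 0.3567/4 = 0.08918 mol → 2.00 L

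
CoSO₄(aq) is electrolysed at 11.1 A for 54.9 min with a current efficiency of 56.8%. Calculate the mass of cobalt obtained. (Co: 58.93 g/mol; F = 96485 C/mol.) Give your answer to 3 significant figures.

Q = 11.1 × 3294 = 36560 C
n(e⁻) = 36560 / 96485 = 0.3789 mol
Co²⁺ + 2e⁻ → Co, so theoretical m(Co) = 0.1895 × 58.93 = 11.17 g
Actual mass = 56.8% × 11.17 = 6.34 g

6.34 g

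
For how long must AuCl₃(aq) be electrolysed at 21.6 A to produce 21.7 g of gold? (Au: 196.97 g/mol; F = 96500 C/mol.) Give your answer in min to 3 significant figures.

n(Au) = 21.7 / 196.97 = 0.1102 mol
Au³⁺ + 3e⁻ → Au, so n(e⁻) = 3 × 0.1102 = 0.3306 mol
Q = 0.3306 × 96500 = 31900 C
t = Q / I = 31900 / 21.6 = 1477 s = 24.6 min

24.6 min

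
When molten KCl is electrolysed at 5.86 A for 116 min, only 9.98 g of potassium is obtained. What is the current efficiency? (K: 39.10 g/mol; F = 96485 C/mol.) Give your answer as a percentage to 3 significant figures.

Q = 5.86 × 6960 = 40790 C
n(e⁻) = 40790 / 96485 = 0.4228 mol
K⁺ + e⁻ → K, so theoretical n(K) = 0.4228 mol → 16.53 g
Efficiency = 9.98 / 16.53 = 0.6038 = 60.4%

60.4%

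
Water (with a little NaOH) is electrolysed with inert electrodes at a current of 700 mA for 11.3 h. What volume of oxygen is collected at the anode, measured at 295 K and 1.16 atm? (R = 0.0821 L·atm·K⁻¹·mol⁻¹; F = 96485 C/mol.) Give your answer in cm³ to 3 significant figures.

Charge passed = 0.700 × 40680 = 28480 C
n(e⁻) = 28480 / 96485 = 0.2952 mol
2H₂O → O₂ + 4H⁺ + 4e⁻, so n(O₂) = 0.2952 / 4 = 0.07380 mol
V = nRT/P = 0.07380 × 0.0821 × 295 / 1.16 = 1.541 L
= 1540 cm³

1540 cm³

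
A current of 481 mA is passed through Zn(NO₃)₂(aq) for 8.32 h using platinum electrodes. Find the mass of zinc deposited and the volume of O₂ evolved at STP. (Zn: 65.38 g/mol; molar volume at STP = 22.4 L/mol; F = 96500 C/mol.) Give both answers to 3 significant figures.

Q = 0.481 × 29952 = 14410 C; n(e⁻) = 14410 / 96500 = 0.1493 mol
Cathode: Zn²⁺ + 2e⁻ → Zn → n(Zn) = 0.1493/2 = 0.07465 mol → 4.88 g
Anode: 2H₂O → O₂ + 4H⁺ + 4e⁻ → n(O₂) = 0.1493/4 = 0.03733 mol → 0.836 L

4.88 g Zn; 0.836 L O₂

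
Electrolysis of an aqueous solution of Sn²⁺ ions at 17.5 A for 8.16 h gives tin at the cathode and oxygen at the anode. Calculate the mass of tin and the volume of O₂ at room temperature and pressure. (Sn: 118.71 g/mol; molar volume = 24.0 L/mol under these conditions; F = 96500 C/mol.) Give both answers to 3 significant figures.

Q = 17.5 × 29376 = 5.141×10^5 C; n(e⁻) = 5.141×10^5 / 96500 = 5.327 mol
Cathode: Sn²⁺ + 2e⁻ → Sn → n(Sn) = 5.327/2 = 2.664 mol → 316 g
Anode: 2H₂O → O₂ + 4H⁺ + 4e⁻ → n(O₂) = 5.327/4 = 1.332 mol → 32.0 L

316 g Sn; 32.0 L O₂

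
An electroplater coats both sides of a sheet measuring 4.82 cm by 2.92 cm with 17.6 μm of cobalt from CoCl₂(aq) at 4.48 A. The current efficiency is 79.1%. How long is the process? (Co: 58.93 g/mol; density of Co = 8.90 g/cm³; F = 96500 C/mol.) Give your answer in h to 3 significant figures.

Plated area = 2 × 4.82 × 2.92 = 28.15 cm²
Volume = 28.15 × 17.6×10⁻⁴ cm = 0.04954 cm³
m(Co) = 0.04954 × 8.90 = 0.4409 g
n(Co) = 0.4409 / 58.93 = 0.007482 mol; n(e⁻) = 2 × 0.007482 = 0.01496 mol
Q = 0.01496 × 96500 / 0.791 = 1825 C
t = 1825 / 4.48 = 407.4 s = 0.113 h

0.113 h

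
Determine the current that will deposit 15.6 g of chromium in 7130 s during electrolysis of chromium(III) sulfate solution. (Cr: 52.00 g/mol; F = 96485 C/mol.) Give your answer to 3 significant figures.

12.2 A

n(Cr) = 15.6 / 52.00 = 0.3000 mol
Cr³⁺ + 3e⁻ → Cr, so n(e⁻) = 3 × 0.3000 = 0.9000 mol
Q = 0.9000 × 96485 = 86840 C
I = Q / t = 86840 / 7130 s = 12.2 A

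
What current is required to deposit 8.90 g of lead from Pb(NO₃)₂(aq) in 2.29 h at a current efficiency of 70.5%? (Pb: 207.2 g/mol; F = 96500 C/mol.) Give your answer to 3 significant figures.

1.43 A

n(Pb) = 8.90 / 207.2 = 0.04295 mol
Pb²⁺ + 2e⁻ → Pb, so n(e⁻) = 2 × 0.04295 = 0.08590 mol
Q = 0.08590 × 96500 / 0.705 = 11760 C
I = Q / t = 11760 / 8244 s = 1.43 A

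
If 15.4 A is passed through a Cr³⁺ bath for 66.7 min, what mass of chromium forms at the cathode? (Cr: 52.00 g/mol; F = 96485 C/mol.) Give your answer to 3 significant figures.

11.1 g

Q = It = 15.4 × 4002 = 61630 C
n(e⁻) = 61630 / 96485 = 0.6388 mol
Cr³⁺ + 3e⁻ → Cr, so n(Cr) = 0.6388 / 3 = 0.2129 mol
m = 0.2129 × 52.00 = 11.1 g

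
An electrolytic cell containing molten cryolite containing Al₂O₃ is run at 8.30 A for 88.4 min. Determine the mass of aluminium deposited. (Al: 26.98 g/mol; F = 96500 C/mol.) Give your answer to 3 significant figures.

Q = It = 8.30 × 5304 = 44020 C
n(e⁻) = 44020 / 96500 = 0.4562 mol
Al³⁺ + 3e⁻ → Al, so n(Al) = 0.4562 / 3 = 0.1521 mol
m = 0.1521 × 26.98 = 4.10 g

4.10 g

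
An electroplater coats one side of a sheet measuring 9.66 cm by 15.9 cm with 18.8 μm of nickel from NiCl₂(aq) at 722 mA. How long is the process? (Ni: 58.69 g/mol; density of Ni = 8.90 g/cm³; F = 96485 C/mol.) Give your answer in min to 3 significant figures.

195 min

Plated area = 9.66 × 15.9 = 153.6 cm²
Volume = 153.6 × 18.8×10⁻⁴ cm = 0.2888 cm³
m(Ni) = 0.2888 × 8.90 = 2.570 g
n(Ni) = 2.570 / 58.69 = 0.04379 mol; n(e⁻) = 2 × 0.04379 = 0.08758 mol
Q = 0.08758 × 96485 = 8450 C
t = 8450 / 0.722 = 11700 s = 195 min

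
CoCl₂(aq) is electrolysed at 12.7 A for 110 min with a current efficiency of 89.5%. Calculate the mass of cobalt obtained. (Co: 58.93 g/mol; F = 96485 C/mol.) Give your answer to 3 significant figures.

22.9 g

Q = 12.7 × 6600 = 83820 C
n(e⁻) = 83820 / 96485 = 0.8687 mol
Co²⁺ + 2e⁻ → Co, so theoretical m(Co) = 0.4344 × 58.93 = 25.60 g
Actual mass = 89.5% × 25.60 = 22.9 g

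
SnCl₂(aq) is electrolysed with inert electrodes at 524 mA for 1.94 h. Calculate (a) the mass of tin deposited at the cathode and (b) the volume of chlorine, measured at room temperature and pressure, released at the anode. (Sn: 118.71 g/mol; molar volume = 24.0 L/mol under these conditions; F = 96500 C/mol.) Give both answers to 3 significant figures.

2.25 g Sn; 0.455 L Cl₂

Q = 0.524 × 6984 = 3660 C; n(e⁻) = 3660 / 96500 = 0.03793 mol
Cathode: Sn²⁺ + 2e⁻ → Sn → n(Sn) = 0.03793/2 = 0.01897 mol → 2.25 g
Anode: 2Cl⁻ → Cl₂ + 2e⁻ → n(Cl₂) = 0.03793/2 = 0.01897 mol → 0.455 L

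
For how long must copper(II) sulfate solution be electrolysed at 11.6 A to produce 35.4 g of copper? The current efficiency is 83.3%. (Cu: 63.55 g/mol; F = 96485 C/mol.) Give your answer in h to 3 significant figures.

n(Cu) = 35.4 / 63.55 = 0.5570 mol
Cu²⁺ + 2e⁻ → Cu, so n(e⁻) = 2 × 0.5570 = 1.114 mol
Q = 1.114 × 96485 / 0.833 = 1.290×10^5 C
t = Q / I = 1.290×10^5 / 11.6 = 11120 s = 3.09 h

3.09 h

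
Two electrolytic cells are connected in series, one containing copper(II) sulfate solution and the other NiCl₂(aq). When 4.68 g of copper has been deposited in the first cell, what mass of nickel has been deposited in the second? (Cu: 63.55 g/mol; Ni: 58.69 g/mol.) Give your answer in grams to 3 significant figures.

4.32 g

n(Cu) = 4.68 / 63.55 = 0.07364 mol
Cu²⁺ + 2e⁻ → Cu, so n(e⁻) = 2 × 0.07364 = 0.1473 mol
The cells are in series, so the same charge (and hence the same n(e⁻) = 0.1473 mol) passes through both.
Ni²⁺ + 2e⁻ → Ni, so n(Ni) = 0.1473 / 2 = 0.07365 mol
m(Ni) = 0.07365 × 58.69 = 4.32 g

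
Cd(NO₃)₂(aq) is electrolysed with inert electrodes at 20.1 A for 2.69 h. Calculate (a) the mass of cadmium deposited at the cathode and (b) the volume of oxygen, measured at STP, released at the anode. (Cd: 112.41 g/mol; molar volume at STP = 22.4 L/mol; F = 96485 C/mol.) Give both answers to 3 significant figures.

Q = 20.1 × 9684 = 1.946×10^5 C; n(e⁻) = 1.946×10^5 / 96485 = 2.017 mol
Cathode: Cd²⁺ + 2e⁻ → Cd → n(Cd) = 2.017/2 = 1.009 mol → 113 g
Anode: 2H₂O → O₂ + 4H⁺ + 4e⁻ → n(O₂) = 2.017/4 = 0.5043 mol → 11.3 L

113 g Cd; 11.3 L O₂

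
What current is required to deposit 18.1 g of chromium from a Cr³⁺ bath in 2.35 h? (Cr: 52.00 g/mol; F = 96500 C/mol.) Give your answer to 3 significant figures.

n(Cr) = 18.1 / 52.00 = 0.3481 mol
Cr³⁺ + 3e⁻ → Cr, so n(e⁻) = 3 × 0.3481 = 1.044 mol
Q = 1.044 × 96500 = 1.007×10^5 C
I = Q / t = 1.007×10^5 / 8460 s = 11.9 A

11.9 A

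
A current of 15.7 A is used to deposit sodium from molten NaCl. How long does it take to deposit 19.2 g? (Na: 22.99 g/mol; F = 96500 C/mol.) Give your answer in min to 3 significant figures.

n(Na) = 19.2 / 22.99 = 0.8351 mol
Na⁺ + e⁻ → Na, so n(e⁻) = 0.8351 mol
Q = 0.8351 × 96500 = 80590 C
t = Q / I = 80590 / 15.7 = 5133 s = 85.6 min

85.6 min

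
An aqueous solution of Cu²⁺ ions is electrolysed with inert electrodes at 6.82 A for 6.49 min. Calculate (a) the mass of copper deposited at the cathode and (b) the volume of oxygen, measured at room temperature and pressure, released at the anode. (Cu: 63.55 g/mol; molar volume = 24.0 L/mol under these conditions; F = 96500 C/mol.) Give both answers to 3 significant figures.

Q = 6.82 × 389.4 = 2656 C; n(e⁻) = 2656 / 96500 = 0.02752 mol
Cathode: Cu²⁺ + 2e⁻ → Cu → n(Cu) = 0.02752/2 = 0.01376 mol → 0.874 g
Anode: 2H₂O → O₂ + 4H⁺ + 4e⁻ → n(O₂) = 0.02752/4 = 0.006880 mol → 0.165 L

0.874 g Cu; 0.165 L O₂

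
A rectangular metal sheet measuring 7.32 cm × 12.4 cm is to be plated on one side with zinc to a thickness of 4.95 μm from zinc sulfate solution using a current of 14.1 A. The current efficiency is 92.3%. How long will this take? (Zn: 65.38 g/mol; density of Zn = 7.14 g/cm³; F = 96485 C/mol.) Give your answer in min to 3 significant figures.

Plated area = 7.32 × 12.4 = 90.77 cm²
Volume = 90.77 × 4.95×10⁻⁴ cm = 0.04493 cm³
m(Zn) = 0.04493 × 7.14 = 0.3208 g
n(Zn) = 0.3208 / 65.38 = 0.004907 mol; n(e⁻) = 2 × 0.004907 = 0.009814 mol
Q = 0.009814 × 96485 / 0.923 = 1026 C
t = 1026 / 14.1 = 72.77 s = 1.21 min

1.21 min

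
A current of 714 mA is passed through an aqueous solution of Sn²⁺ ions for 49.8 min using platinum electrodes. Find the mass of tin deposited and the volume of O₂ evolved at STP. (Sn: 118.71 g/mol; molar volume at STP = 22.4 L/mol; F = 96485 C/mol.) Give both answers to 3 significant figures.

1.31 g Sn; 0.124 L O₂

Q = 0.714 × 2988 = 2133 C; n(e⁻) = 2133 / 96485 = 0.02211 mol
Cathode: Sn²⁺ + 2e⁻ → Sn → n(Sn) = 0.02211/2 = 0.01106 mol → 1.31 g
Anode: 2H₂O → O₂ + 4H⁺ + 4e⁻ → n(O₂) = 0.02211/4 = 0.005528 mol → 0.124 L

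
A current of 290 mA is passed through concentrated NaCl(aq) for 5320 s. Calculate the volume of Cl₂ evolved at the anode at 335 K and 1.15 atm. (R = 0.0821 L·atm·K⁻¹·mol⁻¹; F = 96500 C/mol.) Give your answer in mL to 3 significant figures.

191 mL

Charge passed = 0.290 × 5320 = 1543 C
n(e⁻) = Q/F = 1543/96500 = 0.01599 mol
2Cl⁻ → Cl₂ + 2e⁻, so n(Cl₂) = 0.01599 / 2 = 0.007995 mol
V = nRT/P = 0.007995 × 0.0821 × 335 / 1.15 = 0.1912 L
= 191 mL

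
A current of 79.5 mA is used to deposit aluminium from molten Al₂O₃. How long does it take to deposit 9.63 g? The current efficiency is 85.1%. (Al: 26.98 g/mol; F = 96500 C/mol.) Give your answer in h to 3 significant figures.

424 h

n(Al) = 9.63 / 26.98 = 0.3569 mol
Al³⁺ + 3e⁻ → Al, so n(e⁻) = 3 × 0.3569 = 1.071 mol
Q = 1.071 × 96500 / 0.851 = 1.214×10^5 C
t = Q / I = 1.214×10^5 / 0.0795 = 1.527×10^6 s = 424 h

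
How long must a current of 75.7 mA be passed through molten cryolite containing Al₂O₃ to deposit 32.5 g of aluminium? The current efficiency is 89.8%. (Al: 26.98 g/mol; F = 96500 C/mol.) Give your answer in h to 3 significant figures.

n(Al) = 32.5 / 26.98 = 1.205 mol
Al³⁺ + 3e⁻ → Al, so n(e⁻) = 3 × 1.205 = 3.615 mol
Q = 3.615 × 96500 / 0.898 = 3.885×10^5 C
t = Q / I = 3.885×10^5 / 0.0757 = 5.132×10^6 s = 1430 h

1430 h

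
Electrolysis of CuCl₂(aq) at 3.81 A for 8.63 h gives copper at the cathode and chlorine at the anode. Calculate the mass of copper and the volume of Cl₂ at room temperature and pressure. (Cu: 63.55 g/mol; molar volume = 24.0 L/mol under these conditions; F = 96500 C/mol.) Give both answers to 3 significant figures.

39.0 g Cu; 14.7 L Cl₂

Q = 3.81 × 31068 = 1.184×10^5 C; n(e⁻) = 1.184×10^5 / 96500 = 1.227 mol
Cathode: Cu²⁺ + 2e⁻ → Cu → n(Cu) = 1.227/2 = 0.6135 mol → 39.0 g
Anode: 2Cl⁻ → Cl₂ + 2e⁻ → n(Cl₂) = 1.227/2 = 0.6135 mol → 14.7 L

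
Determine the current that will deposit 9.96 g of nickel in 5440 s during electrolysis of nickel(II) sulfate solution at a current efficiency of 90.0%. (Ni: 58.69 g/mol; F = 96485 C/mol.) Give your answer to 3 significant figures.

n(Ni) = 9.96 / 58.69 = 0.1697 mol
Ni²⁺ + 2e⁻ → Ni, so n(e⁻) = 2 × 0.1697 = 0.3394 mol
Q = 0.3394 × 96485 / 0.900 = 36390 C
I = Q / t = 36390 / 5440 s = 6.69 A

6.69 A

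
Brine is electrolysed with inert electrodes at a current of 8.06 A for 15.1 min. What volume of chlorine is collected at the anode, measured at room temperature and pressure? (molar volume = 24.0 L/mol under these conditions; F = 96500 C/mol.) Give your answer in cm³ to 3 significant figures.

908 cm³

Charge passed = 8.06 × 906 = 7302 C
n(e⁻) = 7302 / 96500 = 0.07567 mol
2Cl⁻ → Cl₂ + 2e⁻, so n(Cl₂) = 0.07567 / 2 = 0.03784 mol
V = 0.03784 × 24.0 = 0.9082 L
= 908 cm³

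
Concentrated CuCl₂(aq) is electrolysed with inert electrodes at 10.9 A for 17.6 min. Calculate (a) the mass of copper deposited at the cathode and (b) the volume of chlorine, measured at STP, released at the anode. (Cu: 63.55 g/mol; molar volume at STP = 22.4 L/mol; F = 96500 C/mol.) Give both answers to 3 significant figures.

3.79 g Cu; 1.34 L Cl₂

Q = 10.9 × 1056 = 11510 C; n(e⁻) = 11510 / 96500 = 0.1193 mol
Cathode: Cu²⁺ + 2e⁻ → Cu → n(Cu) = 0.1193/2 = 0.05965 mol → 3.79 g
Anode: 2Cl⁻ → Cl₂ + 2e⁻ → n(Cl₂) = 0.1193/2 = 0.05965 mol → 1.34 L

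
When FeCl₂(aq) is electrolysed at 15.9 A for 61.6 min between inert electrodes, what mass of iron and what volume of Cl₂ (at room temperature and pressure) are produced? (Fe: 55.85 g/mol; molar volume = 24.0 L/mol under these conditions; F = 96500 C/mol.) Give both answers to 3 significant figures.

Q = 15.9 × 3696 = 58770 C; n(e⁻) = 58770 / 96500 = 0.6090 mol
Cathode: Fe²⁺ + 2e⁻ → Fe → n(Fe) = 0.6090/2 = 0.3045 mol → 17.0 g
Anode: 2Cl⁻ → Cl₂ + 2e⁻ → n(Cl₂) = 0.6090/2 = 0.3045 mol → 7.31 L

17.0 g Fe; 7.31 L Cl₂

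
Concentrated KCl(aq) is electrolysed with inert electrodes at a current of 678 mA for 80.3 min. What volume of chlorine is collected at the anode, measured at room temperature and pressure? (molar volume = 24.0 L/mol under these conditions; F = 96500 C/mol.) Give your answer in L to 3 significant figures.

0.406 L

Q = 0.678 A × 4818 s = 3267 C
n(e⁻) = 3267 / 96500 = 0.03385 mol
2Cl⁻ → Cl₂ + 2e⁻, so n(Cl₂) = 0.03385 / 2 = 0.01693 mol
V = 0.01693 × 24.0 = 0.4063 L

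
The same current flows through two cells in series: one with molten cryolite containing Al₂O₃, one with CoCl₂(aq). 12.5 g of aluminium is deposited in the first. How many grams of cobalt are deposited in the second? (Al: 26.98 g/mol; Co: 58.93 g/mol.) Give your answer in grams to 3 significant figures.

n(Al) = 12.5 / 26.98 = 0.4633 mol
Al³⁺ + 3e⁻ → Al, so n(e⁻) = 3 × 0.4633 = 1.390 mol
Same current for the same time ⇒ same n(e⁻) = 1.390 mol in both cells.
Co²⁺ + 2e⁻ → Co, so n(Co) = 1.390 / 2 = 0.6950 mol
m(Co) = 0.6950 × 58.93 = 41.0 g

41.0 g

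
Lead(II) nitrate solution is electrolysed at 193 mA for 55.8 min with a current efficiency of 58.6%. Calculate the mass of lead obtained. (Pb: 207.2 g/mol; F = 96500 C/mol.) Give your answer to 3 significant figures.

Q = 0.193 × 3348 = 646.2 C
n(e⁻) = 646.2 / 96500 = 0.006696 mol
Pb²⁺ + 2e⁻ → Pb, so theoretical m(Pb) = 0.003348 × 207.2 = 0.6937 g
Actual mass = 58.6% × 0.6937 = 0.407 g

0.407 g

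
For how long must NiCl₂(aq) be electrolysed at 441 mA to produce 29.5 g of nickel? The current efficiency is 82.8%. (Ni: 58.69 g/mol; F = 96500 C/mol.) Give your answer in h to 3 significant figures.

n(Ni) = 29.5 / 58.69 = 0.5026 mol
Ni²⁺ + 2e⁻ → Ni, so n(e⁻) = 2 × 0.5026 = 1.005 mol
Q = 1.005 × 96500 / 0.828 = 1.171×10^5 C
t = Q / I = 1.171×10^5 / 0.441 = 2.655×10^5 s = 73.8 h

73.8 h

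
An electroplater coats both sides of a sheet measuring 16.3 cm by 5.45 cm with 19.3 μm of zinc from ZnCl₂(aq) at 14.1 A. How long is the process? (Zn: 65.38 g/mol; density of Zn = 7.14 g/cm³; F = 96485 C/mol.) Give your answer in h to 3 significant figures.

0.142 h

Plated area = 2 × 16.3 × 5.45 = 177.7 cm²
Volume = 177.7 × 19.3×10⁻⁴ cm = 0.3430 cm³
m(Zn) = 0.3430 × 7.14 = 2.449 g
n(Zn) = 2.449 / 65.38 = 0.03746 mol; n(e⁻) = 2 × 0.03746 = 0.07492 mol
Q = 0.07492 × 96485 = 7229 C
t = 7229 / 14.1 = 512.7 s = 0.142 h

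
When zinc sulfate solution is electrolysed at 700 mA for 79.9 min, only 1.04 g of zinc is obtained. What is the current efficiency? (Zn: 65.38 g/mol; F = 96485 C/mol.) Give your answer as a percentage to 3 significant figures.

91.5%

Q = 0.700 × 4794 = 3356 C
n(e⁻) = 3356 / 96485 = 0.03478 mol
Zn²⁺ + 2e⁻ → Zn, so theoretical n(Zn) = 0.01739 mol → 1.137 g
Efficiency = 1.04 / 1.137 = 0.9147 = 91.5%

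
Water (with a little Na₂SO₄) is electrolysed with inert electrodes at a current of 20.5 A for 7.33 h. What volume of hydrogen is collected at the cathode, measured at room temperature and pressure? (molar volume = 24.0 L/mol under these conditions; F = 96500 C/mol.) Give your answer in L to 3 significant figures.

67.3 L

Charge passed = 20.5 × 26388 = 5.410×10^5 C
n(e⁻) = Q/F = 5.410×10^5/96500 = 5.606 mol
2H⁺ + 2e⁻ → H₂, so n(H₂) = 5.606 / 2 = 2.803 mol
V = 2.803 × 24.0 = 67.27 L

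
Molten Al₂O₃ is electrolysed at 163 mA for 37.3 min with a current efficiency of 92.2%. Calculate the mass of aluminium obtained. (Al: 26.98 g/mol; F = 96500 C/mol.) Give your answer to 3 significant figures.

Q = 0.163 × 2238 = 364.8 C
n(e⁻) = 364.8 / 96500 = 0.003780 mol
Al³⁺ + 3e⁻ → Al, so theoretical m(Al) = 0.001260 × 26.98 = 0.03399 g
Actual mass = 92.2% × 0.03399 = 0.0313 g

0.0313 g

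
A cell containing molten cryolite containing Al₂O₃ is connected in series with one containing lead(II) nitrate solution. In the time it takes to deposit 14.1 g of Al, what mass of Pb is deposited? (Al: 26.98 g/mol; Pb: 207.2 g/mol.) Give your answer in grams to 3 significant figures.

162 g

n(Al) = 14.1 / 26.98 = 0.5226 mol
Al³⁺ + 3e⁻ → Al, so n(e⁻) = 3 × 0.5226 = 1.568 mol
The cells are in series, so the same charge (and hence the same n(e⁻) = 1.568 mol) passes through both.
Pb²⁺ + 2e⁻ → Pb, so n(Pb) = 1.568 / 2 = 0.7840 mol
m(Pb) = 0.7840 × 207.2 = 162 g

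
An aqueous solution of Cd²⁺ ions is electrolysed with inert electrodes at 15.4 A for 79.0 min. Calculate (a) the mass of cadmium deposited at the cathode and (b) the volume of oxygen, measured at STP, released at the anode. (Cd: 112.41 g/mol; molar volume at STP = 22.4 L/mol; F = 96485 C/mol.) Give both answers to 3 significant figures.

Q = 15.4 × 4740 = 73000 C; n(e⁻) = 73000 / 96485 = 0.7566 mol
Cathode: Cd²⁺ + 2e⁻ → Cd → n(Cd) = 0.7566/2 = 0.3783 mol → 42.5 g
Anode: 2H₂O → O₂ + 4H⁺ + 4e⁻ → n(O₂) = 0.7566/4 = 0.1892 mol → 4.24 L

42.5 g Cd; 4.24 L O₂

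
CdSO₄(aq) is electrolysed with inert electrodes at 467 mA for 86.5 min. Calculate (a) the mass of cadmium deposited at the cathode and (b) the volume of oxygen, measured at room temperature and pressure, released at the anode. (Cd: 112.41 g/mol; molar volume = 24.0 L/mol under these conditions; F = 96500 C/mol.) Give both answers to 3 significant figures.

Q = 0.467 × 5190 = 2424 C; n(e⁻) = 2424 / 96500 = 0.02512 mol
Cathode: Cd²⁺ + 2e⁻ → Cd → n(Cd) = 0.02512/2 = 0.01256 mol → 1.41 g
Anode: 2H₂O → O₂ + 4H⁺ + 4e⁻ → n(O₂) = 0.02512/4 = 0.006280 mol → 0.151 L

1.41 g Cd; 0.151 L O₂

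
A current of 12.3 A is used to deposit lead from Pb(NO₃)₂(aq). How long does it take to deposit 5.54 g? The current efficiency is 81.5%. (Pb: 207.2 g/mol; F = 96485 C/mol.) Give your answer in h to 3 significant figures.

0.143 h

n(Pb) = 5.54 / 207.2 = 0.02674 mol
Pb²⁺ + 2e⁻ → Pb, so n(e⁻) = 2 × 0.02674 = 0.05348 mol
Q = 0.05348 × 96485 / 0.815 = 6331 C
t = Q / I = 6331 / 12.3 = 514.7 s = 0.143 h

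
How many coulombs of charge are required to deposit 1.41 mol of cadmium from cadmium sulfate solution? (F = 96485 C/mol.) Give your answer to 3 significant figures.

2.72×10^5 C

Cd²⁺ + 2e⁻ → Cd, so n(e⁻) = 2 × 1.41 = 2.820 mol
Q = 2.820 × 96485 = 2.721×10^5 C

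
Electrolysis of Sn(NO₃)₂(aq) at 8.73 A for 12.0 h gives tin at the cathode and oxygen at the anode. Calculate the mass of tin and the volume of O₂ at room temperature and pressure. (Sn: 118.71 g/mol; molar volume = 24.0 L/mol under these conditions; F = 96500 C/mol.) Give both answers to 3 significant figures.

Q = 8.73 × 43200 = 3.771×10^5 C; n(e⁻) = 3.771×10^5 / 96500 = 3.908 mol
Cathode: Sn²⁺ + 2e⁻ → Sn → n(Sn) = 3.908/2 = 1.954 mol → 232 g
Anode: 2H₂O → O₂ + 4H⁺ + 4e⁻ → n(O₂) = 3.908/4 = 0.9770 mol → 23.4 L

232 g Sn; 23.4 L O₂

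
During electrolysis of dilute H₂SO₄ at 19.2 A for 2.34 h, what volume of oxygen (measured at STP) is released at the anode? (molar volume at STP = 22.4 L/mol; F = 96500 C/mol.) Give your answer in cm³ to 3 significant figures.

9390 cm³

Q = 19.2 A × 8424 s = 1.617×10^5 C
Moles of electrons = 1.617×10^5 / 96500 = 1.676 mol
2H₂O → O₂ + 4H⁺ + 4e⁻, so n(O₂) = 1.676 / 4 = 0.4190 mol
V = 0.4190 × 22.4 = 9.386 L
= 9390 cm³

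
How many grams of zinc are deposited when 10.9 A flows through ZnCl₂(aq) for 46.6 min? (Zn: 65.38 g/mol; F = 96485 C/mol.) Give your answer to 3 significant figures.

10.3 g

Q = It = 10.9 × 2796 = 30480 C
n(e⁻) = 30480 / 96485 = 0.3159 mol
Zn²⁺ + 2e⁻ → Zn, so n(Zn) = 0.3159 / 2 = 0.1580 mol
m = 0.1580 × 65.38 = 10.3 g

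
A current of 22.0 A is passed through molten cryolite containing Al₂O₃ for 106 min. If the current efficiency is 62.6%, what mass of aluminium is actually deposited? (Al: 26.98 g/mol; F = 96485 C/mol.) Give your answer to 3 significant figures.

Q = 22.0 × 6360 = 1.399×10^5 C
n(e⁻) = 1.399×10^5 / 96485 = 1.450 mol
Al³⁺ + 3e⁻ → Al, so theoretical m(Al) = 0.4833 × 26.98 = 13.04 g
Actual mass = 62.6% × 13.04 = 8.16 g

8.16 g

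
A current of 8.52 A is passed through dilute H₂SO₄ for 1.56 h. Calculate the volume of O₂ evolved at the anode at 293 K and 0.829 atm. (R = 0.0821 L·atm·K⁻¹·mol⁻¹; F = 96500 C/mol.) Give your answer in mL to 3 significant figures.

Q = 8.52 A × 5616 s = 47850 C
n(e⁻) = 47850 / 96500 = 0.4959 mol
2H₂O → O₂ + 4H⁺ + 4e⁻, so n(O₂) = 0.4959 / 4 = 0.1240 mol
V = nRT/P = 0.1240 × 0.0821 × 293 / 0.829 = 3.598 L
= 3600 mL

3600 mL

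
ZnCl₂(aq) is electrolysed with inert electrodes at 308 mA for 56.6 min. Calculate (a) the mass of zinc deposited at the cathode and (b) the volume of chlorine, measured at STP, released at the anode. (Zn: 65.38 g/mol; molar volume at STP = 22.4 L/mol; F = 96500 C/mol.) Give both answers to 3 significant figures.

0.354 g Zn; 0.121 L Cl₂

Q = 0.308 × 3396 = 1046 C; n(e⁻) = 1046 / 96500 = 0.01084 mol
Cathode: Zn²⁺ + 2e⁻ → Zn → n(Zn) = 0.01084/2 = 0.005420 mol → 0.354 g
Anode: 2Cl⁻ → Cl₂ + 2e⁻ → n(Cl₂) = 0.01084/2 = 0.005420 mol → 0.121 L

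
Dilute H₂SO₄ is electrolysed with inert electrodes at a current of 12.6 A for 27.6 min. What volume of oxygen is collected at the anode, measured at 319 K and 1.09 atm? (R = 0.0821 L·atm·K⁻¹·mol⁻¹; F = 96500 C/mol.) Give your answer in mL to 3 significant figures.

Q = It = 12.6 × 1656 = 20870 C
Moles of electrons = 20870 / 96500 = 0.2163 mol
2H₂O → O₂ + 4H⁺ + 4e⁻, so n(O₂) = 0.2163 / 4 = 0.05408 mol
V = nRT/P = 0.05408 × 0.0821 × 319 / 1.09 = 1.299 L
= 1300 mL

1300 mL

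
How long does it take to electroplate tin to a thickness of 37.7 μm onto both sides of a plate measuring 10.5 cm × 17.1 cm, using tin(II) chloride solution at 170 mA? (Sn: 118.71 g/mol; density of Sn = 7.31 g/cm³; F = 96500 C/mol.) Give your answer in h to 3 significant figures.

26.3 h

Plated area = 2 × 10.5 × 17.1 = 359.1 cm²
Volume = 359.1 × 37.7×10⁻⁴ cm = 1.354 cm³
m(Sn) = 1.354 × 7.31 = 9.898 g
n(Sn) = 9.898 / 118.71 = 0.08338 mol; n(e⁻) = 2 × 0.08338 = 0.1668 mol
Q = 0.1668 × 96500 = 16100 C
t = 16100 / 0.170 = 94710 s = 26.3 h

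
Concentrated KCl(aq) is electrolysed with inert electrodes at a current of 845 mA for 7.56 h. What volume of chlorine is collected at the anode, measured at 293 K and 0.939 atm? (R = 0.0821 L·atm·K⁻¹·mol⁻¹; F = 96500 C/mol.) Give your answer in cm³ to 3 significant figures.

Q = It = 0.845 × 27216 = 23000 C
n(e⁻) = 23000 / 96500 = 0.2383 mol
2Cl⁻ → Cl₂ + 2e⁻, so n(Cl₂) = 0.2383 / 2 = 0.1192 mol
V = nRT/P = 0.1192 × 0.0821 × 293 / 0.939 = 3.054 L
= 3050 cm³

3050 cm³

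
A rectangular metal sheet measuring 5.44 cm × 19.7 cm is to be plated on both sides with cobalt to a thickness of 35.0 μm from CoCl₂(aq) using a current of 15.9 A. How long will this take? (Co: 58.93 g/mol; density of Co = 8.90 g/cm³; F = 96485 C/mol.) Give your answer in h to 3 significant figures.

Plated area = 2 × 5.44 × 19.7 = 214.3 cm²
Volume = 214.3 × 35.0×10⁻⁴ cm = 0.7501 cm³
m(Co) = 0.7501 × 8.90 = 6.676 g
n(Co) = 6.676 / 58.93 = 0.1133 mol; n(e⁻) = 2 × 0.1133 = 0.2266 mol
Q = 0.2266 × 96485 = 21860 C
t = 21860 / 15.9 = 1375 s = 0.382 h

0.382 h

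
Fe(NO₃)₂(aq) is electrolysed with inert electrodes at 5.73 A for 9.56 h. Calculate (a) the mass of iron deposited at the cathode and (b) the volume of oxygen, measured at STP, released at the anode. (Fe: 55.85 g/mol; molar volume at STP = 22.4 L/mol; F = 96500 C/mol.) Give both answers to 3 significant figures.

57.1 g Fe; 11.4 L O₂

Q = 5.73 × 34416 = 1.972×10^5 C; n(e⁻) = 1.972×10^5 / 96500 = 2.044 mol
Cathode: Fe²⁺ + 2e⁻ → Fe → n(Fe) = 2.044/2 = 1.022 mol → 57.1 g
Anode: 2H₂O → O₂ + 4H⁺ + 4e⁻ → n(O₂) = 2.044/4 = 0.5110 mol → 11.4 L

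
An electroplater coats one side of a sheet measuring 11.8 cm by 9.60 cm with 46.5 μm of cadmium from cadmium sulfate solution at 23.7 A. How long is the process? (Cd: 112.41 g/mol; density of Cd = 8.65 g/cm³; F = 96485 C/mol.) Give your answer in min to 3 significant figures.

Plated area = 11.8 × 9.60 = 113.3 cm²
Volume = 113.3 × 46.5×10⁻⁴ cm = 0.5268 cm³
m(Cd) = 0.5268 × 8.65 = 4.557 g
n(Cd) = 4.557 / 112.41 = 0.04054 mol; n(e⁻) = 2 × 0.04054 = 0.08108 mol
Q = 0.08108 × 96485 = 7823 C
t = 7823 / 23.7 = 330.1 s = 5.50 min

5.50 min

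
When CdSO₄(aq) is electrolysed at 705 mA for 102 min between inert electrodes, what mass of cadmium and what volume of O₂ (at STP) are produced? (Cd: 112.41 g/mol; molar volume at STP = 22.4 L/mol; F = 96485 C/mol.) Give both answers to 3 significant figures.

2.51 g Cd; 0.250 L O₂

Q = 0.705 × 6120 = 4315 C; n(e⁻) = 4315 / 96485 = 0.04472 mol
Cathode: Cd²⁺ + 2e⁻ → Cd → n(Cd) = 0.04472/2 = 0.02236 mol → 2.51 g
Anode: 2H₂O → O₂ + 4H⁺ + 4e⁻ → n(O₂) = 0.04472/4 = 0.01118 mol → 0.250 L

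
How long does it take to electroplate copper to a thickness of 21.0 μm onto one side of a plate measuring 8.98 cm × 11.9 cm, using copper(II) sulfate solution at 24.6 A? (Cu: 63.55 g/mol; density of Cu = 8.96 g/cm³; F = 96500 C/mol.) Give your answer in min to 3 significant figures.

4.14 min

Plated area = 8.98 × 11.9 = 106.9 cm²
Volume = 106.9 × 21.0×10⁻⁴ cm = 0.2245 cm³
m(Cu) = 0.2245 × 8.96 = 2.012 g
n(Cu) = 2.012 / 63.55 = 0.03166 mol; n(e⁻) = 2 × 0.03166 = 0.06332 mol
Q = 0.06332 × 96500 = 6110 C
t = 6110 / 24.6 = 248.4 s = 4.14 min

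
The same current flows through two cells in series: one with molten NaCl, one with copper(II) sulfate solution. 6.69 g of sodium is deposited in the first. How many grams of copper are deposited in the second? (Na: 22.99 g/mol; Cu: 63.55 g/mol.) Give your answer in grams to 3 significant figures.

n(Na) = 6.69 / 22.99 = 0.2910 mol
Na⁺ + e⁻ → Na, so n(e⁻) = 0.2910 mol
Same current for the same time ⇒ same n(e⁻) = 0.2910 mol in both cells.
Cu²⁺ + 2e⁻ → Cu, so n(Cu) = 0.2910 / 2 = 0.1455 mol
m(Cu) = 0.1455 × 63.55 = 9.25 g

9.25 g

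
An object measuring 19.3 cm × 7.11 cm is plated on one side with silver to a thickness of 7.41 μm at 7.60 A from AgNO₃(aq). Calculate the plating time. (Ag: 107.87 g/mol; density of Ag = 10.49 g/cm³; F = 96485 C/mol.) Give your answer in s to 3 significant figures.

Plated area = 19.3 × 7.11 = 137.2 cm²
Volume = 137.2 × 7.41×10⁻⁴ cm = 0.1017 cm³
m(Ag) = 0.1017 × 10.49 = 1.067 g
n(Ag) = 1.067 / 107.87 = 0.009892 mol; n(e⁻) = 0.009892 mol
Q = 0.009892 × 96485 = 954.4 C
t = 954.4 / 7.60 = 125.6 s

126 s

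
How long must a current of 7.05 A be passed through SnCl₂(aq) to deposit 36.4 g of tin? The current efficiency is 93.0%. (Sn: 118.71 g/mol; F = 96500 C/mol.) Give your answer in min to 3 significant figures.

n(Sn) = 36.4 / 118.71 = 0.3066 mol
Sn²⁺ + 2e⁻ → Sn, so n(e⁻) = 2 × 0.3066 = 0.6132 mol
Q = 0.6132 × 96500 / 0.930 = 63630 C
t = Q / I = 63630 / 7.05 = 9026 s = 150 min

150 min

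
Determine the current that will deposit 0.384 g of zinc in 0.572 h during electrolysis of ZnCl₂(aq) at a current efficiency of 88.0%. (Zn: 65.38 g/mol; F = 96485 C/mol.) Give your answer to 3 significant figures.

n(Zn) = 0.384 / 65.38 = 0.005873 mol
Zn²⁺ + 2e⁻ → Zn, so n(e⁻) = 2 × 0.005873 = 0.01175 mol
Q = 0.01175 × 96485 / 0.880 = 1288 C
I = Q / t = 1288 / 2059.2 s = 0.625 A

0.625 A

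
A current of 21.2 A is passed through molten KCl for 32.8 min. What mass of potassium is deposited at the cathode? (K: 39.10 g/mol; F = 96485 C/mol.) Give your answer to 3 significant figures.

16.9 g

Q = 21.2 A × 1968 s = 41720 C
Moles of electrons = 41720 / 96485 = 0.4324 mol
K⁺ + e⁻ → K, so n(K) = 0.4324 mol
m = 0.4324 × 39.10 = 16.9 g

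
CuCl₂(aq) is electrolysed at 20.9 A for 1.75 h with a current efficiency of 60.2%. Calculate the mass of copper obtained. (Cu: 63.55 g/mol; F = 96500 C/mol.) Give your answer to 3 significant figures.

26.1 g

Q = 20.9 × 6300 = 1.317×10^5 C
n(e⁻) = 1.317×10^5 / 96500 = 1.365 mol
Cu²⁺ + 2e⁻ → Cu, so theoretical m(Cu) = 0.6825 × 63.55 = 43.37 g
Actual mass = 60.2% × 43.37 = 26.1 g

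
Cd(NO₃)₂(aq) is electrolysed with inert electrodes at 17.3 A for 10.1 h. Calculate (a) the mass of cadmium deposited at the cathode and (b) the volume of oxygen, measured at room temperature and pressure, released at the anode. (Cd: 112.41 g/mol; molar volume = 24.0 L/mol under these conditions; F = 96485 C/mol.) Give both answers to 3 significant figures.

366 g Cd; 39.1 L O₂

Q = 17.3 × 36360 = 6.290×10^5 C; n(e⁻) = 6.290×10^5 / 96485 = 6.519 mol
Cathode: Cd²⁺ + 2e⁻ → Cd → n(Cd) = 6.519/2 = 3.260 mol → 366 g
Anode: 2H₂O → O₂ + 4H⁺ + 4e⁻ → n(O₂) = 6.519/4 = 1.630 mol → 39.1 L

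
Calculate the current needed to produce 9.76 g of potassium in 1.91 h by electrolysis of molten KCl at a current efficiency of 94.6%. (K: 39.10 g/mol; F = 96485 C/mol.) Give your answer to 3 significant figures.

n(K) = 9.76 / 39.10 = 0.2496 mol
K⁺ + e⁻ → K, so n(e⁻) = 0.2496 mol
Q = 0.2496 × 96485 / 0.946 = 25460 C
I = Q / t = 25460 / 6876 s = 3.70 A

3.70 A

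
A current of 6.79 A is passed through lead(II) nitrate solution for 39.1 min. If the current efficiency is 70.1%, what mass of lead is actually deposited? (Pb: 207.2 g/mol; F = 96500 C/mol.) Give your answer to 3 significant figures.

Q = 6.79 × 2346 = 15930 C
n(e⁻) = 15930 / 96500 = 0.1651 mol
Pb²⁺ + 2e⁻ → Pb, so theoretical m(Pb) = 0.08255 × 207.2 = 17.10 g
Actual mass = 70.1% × 17.10 = 12.0 g

12.0 g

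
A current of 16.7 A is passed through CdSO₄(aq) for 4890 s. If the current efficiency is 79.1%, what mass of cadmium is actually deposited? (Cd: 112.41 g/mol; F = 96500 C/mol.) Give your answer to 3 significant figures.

37.6 g

Q = 16.7 × 4890 = 81660 C
n(e⁻) = 81660 / 96500 = 0.8462 mol
Cd²⁺ + 2e⁻ → Cd, so theoretical m(Cd) = 0.4231 × 112.41 = 47.56 g
Actual mass = 79.1% × 47.56 = 37.6 g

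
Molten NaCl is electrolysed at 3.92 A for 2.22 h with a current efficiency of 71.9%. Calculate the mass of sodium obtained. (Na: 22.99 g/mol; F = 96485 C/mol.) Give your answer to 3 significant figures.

Q = 3.92 × 7992 = 31330 C
n(e⁻) = 31330 / 96485 = 0.3247 mol
Na⁺ + e⁻ → Na, so theoretical m(Na) = 0.3247 × 22.99 = 7.465 g
Actual mass = 71.9% × 7.465 = 5.37 g

5.37 g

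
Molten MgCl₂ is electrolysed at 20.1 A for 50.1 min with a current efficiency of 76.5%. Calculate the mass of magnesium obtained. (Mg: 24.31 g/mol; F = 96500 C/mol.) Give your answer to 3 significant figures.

Q = 20.1 × 3006 = 60420 C
n(e⁻) = 60420 / 96500 = 0.6261 mol
Mg²⁺ + 2e⁻ → Mg, so theoretical m(Mg) = 0.3131 × 24.31 = 7.611 g
Actual mass = 76.5% × 7.611 = 5.82 g

5.82 g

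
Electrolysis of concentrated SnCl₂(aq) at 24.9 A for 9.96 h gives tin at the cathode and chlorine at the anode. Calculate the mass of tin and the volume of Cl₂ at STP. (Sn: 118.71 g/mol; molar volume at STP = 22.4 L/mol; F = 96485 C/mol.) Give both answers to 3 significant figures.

549 g Sn; 104 L Cl₂

Q = 24.9 × 35856 = 8.928×10^5 C; n(e⁻) = 8.928×10^5 / 96485 = 9.253 mol
Cathode: Sn²⁺ + 2e⁻ → Sn → n(Sn) = 9.253/2 = 4.627 mol → 549 g
Anode: 2Cl⁻ → Cl₂ + 2e⁻ → n(Cl₂) = 9.253/2 = 4.627 mol → 104 L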